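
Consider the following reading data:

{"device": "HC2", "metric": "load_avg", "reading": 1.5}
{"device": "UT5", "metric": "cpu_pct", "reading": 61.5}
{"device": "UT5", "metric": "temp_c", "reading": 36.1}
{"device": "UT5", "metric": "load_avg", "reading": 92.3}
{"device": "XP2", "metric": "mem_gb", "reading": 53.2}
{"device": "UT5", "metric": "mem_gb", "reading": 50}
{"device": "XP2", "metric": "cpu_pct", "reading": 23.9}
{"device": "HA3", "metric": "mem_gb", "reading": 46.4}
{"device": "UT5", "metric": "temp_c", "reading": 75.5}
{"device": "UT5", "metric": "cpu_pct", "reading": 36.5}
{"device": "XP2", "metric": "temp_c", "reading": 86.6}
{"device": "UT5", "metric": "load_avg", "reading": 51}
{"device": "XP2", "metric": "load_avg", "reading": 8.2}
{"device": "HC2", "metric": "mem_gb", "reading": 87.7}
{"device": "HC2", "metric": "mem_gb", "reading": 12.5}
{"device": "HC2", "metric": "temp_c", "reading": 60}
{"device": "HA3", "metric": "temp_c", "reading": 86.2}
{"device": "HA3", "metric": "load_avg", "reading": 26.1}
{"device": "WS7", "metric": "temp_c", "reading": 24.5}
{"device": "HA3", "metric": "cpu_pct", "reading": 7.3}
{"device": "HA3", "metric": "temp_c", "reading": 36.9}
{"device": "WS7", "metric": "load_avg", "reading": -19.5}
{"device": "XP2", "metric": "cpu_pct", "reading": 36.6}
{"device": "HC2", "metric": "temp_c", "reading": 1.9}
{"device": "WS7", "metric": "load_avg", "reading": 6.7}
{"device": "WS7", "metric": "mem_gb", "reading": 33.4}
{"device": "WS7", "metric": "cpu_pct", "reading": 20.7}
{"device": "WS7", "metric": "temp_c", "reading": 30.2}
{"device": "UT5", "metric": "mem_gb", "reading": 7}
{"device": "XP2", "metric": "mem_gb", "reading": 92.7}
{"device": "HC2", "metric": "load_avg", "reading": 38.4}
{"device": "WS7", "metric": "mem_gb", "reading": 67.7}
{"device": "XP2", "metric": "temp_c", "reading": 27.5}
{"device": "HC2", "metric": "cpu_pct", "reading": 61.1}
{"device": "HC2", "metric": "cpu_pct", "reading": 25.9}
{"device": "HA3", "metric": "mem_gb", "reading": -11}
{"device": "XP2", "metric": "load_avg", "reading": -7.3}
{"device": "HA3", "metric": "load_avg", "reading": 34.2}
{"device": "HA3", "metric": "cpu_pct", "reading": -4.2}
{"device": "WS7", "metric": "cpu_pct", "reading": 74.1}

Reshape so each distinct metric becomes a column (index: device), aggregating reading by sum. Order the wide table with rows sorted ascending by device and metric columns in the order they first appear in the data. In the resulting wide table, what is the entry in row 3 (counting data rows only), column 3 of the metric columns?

111.6

With rows sorted ascending by device, row 3 is device=UT5. metric columns in first-appearance order: load_avg, cpu_pct, temp_c, mem_gb; column 3 is temp_c.
Long rows with device=UT5, metric=temp_c: 36.1 + 75.5 = 111.6.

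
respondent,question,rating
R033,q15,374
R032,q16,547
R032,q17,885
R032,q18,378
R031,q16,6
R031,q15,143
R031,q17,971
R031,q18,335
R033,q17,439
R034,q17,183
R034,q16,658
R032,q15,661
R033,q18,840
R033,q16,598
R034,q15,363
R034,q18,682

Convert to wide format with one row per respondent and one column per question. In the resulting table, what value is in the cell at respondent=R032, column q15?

Wide layout: rows indexed by respondent, columns are the 4 distinct question values (q15, q16, q17, q18).
Cell (respondent=R032, question=q15) draws from the long row where respondent=R032 and question=q15, which has rating=661.

661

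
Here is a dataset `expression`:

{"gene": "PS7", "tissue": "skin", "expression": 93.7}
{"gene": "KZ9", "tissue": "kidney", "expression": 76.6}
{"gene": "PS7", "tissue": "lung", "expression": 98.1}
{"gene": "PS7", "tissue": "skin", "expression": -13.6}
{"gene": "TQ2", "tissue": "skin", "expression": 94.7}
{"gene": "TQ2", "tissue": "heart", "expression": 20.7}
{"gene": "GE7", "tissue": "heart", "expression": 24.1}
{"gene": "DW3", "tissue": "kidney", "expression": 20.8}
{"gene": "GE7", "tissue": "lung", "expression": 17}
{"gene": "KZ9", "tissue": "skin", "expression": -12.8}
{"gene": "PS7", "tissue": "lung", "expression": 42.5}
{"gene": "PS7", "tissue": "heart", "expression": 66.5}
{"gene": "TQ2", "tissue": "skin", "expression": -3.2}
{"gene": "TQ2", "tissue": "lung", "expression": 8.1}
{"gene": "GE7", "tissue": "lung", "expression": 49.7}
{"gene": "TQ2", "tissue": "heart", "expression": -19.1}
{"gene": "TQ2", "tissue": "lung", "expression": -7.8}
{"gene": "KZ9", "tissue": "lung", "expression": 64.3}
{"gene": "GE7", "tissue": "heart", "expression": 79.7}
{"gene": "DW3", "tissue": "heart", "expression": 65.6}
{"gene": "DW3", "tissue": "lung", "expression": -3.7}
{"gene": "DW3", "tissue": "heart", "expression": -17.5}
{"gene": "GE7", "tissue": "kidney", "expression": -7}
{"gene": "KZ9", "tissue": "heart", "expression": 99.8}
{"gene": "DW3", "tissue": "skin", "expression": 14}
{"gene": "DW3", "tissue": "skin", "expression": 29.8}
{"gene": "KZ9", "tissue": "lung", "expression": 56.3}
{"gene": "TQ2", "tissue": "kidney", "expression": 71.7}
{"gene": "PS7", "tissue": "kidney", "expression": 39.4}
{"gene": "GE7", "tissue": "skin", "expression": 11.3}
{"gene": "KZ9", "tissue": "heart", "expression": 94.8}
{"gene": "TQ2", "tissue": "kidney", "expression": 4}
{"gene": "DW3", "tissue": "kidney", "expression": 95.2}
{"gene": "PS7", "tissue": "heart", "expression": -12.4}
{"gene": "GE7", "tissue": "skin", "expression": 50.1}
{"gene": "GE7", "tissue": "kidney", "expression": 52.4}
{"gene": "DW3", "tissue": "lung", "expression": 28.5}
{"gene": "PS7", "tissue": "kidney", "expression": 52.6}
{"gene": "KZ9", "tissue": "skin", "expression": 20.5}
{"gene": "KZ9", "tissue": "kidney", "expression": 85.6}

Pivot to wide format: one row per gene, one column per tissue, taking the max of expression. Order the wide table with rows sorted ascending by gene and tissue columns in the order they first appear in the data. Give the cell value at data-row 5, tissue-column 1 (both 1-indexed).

With rows sorted ascending by gene, row 5 is gene=TQ2. tissue columns in first-appearance order: skin, kidney, lung, heart; column 1 is skin.
Long rows with gene=TQ2, tissue=skin: max(94.7, -3.2) = 94.7.

94.7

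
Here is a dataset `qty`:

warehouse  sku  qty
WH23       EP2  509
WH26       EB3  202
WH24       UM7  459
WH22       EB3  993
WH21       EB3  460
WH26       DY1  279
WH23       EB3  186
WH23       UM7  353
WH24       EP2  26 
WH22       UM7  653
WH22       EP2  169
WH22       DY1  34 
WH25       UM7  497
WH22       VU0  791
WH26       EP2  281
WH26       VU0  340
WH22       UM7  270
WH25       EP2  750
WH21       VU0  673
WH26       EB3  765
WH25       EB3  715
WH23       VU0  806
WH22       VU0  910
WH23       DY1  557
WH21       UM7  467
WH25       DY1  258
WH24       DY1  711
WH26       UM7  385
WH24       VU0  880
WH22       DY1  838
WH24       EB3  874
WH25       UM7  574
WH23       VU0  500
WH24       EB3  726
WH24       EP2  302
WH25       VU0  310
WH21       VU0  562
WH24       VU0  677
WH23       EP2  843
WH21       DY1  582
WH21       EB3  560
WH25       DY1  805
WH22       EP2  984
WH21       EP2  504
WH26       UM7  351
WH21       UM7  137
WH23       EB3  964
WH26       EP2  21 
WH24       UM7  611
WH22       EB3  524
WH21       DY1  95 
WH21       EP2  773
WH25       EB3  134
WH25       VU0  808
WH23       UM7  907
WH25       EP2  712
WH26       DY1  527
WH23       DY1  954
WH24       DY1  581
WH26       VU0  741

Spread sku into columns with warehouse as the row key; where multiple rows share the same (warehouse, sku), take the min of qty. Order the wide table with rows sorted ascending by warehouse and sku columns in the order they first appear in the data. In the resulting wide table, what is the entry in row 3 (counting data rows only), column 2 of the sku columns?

186

With rows sorted ascending by warehouse, row 3 is warehouse=WH23. sku columns in first-appearance order: EP2, EB3, UM7, DY1, VU0; column 2 is EB3.
Long rows with warehouse=WH23, sku=EB3: min(186, 964) = 186.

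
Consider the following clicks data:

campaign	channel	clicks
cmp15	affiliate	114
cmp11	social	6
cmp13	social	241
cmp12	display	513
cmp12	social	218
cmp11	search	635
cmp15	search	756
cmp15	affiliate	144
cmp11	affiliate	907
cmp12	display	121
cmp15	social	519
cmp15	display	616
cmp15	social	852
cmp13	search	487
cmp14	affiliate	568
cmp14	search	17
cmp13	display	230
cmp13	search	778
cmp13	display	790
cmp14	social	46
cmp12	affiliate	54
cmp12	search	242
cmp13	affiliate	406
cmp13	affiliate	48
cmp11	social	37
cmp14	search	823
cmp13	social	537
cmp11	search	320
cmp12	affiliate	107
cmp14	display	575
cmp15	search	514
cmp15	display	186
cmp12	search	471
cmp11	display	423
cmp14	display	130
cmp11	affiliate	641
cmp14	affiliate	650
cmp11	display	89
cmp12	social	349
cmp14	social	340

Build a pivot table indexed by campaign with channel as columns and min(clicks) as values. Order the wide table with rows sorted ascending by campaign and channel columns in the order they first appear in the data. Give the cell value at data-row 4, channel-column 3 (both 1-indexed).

With rows sorted ascending by campaign, row 4 is campaign=cmp14. channel columns in first-appearance order: affiliate, social, display, search; column 3 is display.
Long rows with campaign=cmp14, channel=display: min(575, 130) = 130.

130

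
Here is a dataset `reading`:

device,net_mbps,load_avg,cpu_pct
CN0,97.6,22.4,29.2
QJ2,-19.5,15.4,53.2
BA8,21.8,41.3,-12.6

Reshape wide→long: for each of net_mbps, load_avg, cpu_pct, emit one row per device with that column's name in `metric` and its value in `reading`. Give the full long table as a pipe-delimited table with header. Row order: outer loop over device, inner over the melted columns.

Each (device, column) pair becomes one row: 3 × 3 = 9 rows.
For example, (CN0, net_mbps) → reading=97.6.

| device | metric | reading |
| CN0 | net_mbps | 97.6 |
| CN0 | load_avg | 22.4 |
| CN0 | cpu_pct | 29.2 |
| QJ2 | net_mbps | -19.5 |
| QJ2 | load_avg | 15.4 |
| QJ2 | cpu_pct | 53.2 |
| BA8 | net_mbps | 21.8 |
| BA8 | load_avg | 41.3 |
| BA8 | cpu_pct | -12.6 |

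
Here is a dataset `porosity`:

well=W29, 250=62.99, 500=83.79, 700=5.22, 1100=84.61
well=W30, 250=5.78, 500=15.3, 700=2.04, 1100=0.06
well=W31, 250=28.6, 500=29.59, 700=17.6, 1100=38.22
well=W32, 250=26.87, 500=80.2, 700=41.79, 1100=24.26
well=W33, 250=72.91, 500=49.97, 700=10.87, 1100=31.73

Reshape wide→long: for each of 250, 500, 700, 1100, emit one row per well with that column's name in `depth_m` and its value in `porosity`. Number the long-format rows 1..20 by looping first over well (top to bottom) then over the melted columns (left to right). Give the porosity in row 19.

10.87

20 rows total (5 × 4). Row 19: index ⌊(19-1)/4⌋ = 4 into well → W33; (19-1) mod 4 = 2 into the melted columns → 700.
So row 19 is (W33, 700, 10.87); porosity = 10.87.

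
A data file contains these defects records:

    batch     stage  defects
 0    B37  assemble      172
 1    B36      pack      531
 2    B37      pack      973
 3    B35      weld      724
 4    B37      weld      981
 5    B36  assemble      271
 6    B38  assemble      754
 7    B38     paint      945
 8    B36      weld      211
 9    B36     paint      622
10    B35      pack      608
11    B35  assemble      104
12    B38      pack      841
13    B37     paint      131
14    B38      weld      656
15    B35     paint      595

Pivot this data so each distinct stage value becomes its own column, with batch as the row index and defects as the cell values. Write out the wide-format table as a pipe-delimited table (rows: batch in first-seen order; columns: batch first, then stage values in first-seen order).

| batch | assemble | pack | weld | paint |
| B37 | 172 | 973 | 981 | 131 |
| B36 | 271 | 531 | 211 | 622 |
| B35 | 104 | 608 | 724 | 595 |
| B38 | 754 | 841 | 656 | 945 |

Columns: batch plus the 4 distinct stage values (assemble, pack, weld, paint).
For example, row B37 column assemble takes defects=172 from the long row (B37, assemble).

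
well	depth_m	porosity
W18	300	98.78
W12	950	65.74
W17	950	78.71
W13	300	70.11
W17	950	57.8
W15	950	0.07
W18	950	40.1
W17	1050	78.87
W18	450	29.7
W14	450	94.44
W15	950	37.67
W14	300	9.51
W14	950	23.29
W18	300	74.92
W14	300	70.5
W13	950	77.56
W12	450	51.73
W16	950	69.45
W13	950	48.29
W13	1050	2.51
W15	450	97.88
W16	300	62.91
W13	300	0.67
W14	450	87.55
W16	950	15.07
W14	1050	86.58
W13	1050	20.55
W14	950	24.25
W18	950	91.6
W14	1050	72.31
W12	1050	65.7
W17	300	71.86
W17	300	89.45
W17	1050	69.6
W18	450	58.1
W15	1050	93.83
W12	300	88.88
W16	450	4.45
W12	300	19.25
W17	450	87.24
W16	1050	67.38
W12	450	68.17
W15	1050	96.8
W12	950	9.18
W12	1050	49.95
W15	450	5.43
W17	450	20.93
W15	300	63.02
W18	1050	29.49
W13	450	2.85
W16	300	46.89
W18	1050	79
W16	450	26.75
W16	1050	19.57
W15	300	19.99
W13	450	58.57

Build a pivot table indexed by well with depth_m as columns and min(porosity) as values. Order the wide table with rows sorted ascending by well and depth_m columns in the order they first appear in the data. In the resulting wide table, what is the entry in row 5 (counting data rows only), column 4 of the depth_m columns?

4.45

With rows sorted ascending by well, row 5 is well=W16. depth_m columns in first-appearance order: 300, 950, 1050, 450; column 4 is 450.
Long rows with well=W16, depth_m=450: min(4.45, 26.75) = 4.45.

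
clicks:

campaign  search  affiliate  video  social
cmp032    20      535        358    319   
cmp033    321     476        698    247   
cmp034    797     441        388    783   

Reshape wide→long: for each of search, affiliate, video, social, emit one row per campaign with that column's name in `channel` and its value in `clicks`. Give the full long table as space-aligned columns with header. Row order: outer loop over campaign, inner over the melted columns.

Each (campaign, column) pair becomes one row: 3 × 4 = 12 rows.
For example, (cmp032, search) → clicks=20.

campaign  channel    clicks
cmp032    search     20    
cmp032    affiliate  535   
cmp032    video      358   
cmp032    social     319   
cmp033    search     321   
cmp033    affiliate  476   
cmp033    video      698   
cmp033    social     247   
cmp034    search     797   
cmp034    affiliate  441   
cmp034    video      388   
cmp034    social     783   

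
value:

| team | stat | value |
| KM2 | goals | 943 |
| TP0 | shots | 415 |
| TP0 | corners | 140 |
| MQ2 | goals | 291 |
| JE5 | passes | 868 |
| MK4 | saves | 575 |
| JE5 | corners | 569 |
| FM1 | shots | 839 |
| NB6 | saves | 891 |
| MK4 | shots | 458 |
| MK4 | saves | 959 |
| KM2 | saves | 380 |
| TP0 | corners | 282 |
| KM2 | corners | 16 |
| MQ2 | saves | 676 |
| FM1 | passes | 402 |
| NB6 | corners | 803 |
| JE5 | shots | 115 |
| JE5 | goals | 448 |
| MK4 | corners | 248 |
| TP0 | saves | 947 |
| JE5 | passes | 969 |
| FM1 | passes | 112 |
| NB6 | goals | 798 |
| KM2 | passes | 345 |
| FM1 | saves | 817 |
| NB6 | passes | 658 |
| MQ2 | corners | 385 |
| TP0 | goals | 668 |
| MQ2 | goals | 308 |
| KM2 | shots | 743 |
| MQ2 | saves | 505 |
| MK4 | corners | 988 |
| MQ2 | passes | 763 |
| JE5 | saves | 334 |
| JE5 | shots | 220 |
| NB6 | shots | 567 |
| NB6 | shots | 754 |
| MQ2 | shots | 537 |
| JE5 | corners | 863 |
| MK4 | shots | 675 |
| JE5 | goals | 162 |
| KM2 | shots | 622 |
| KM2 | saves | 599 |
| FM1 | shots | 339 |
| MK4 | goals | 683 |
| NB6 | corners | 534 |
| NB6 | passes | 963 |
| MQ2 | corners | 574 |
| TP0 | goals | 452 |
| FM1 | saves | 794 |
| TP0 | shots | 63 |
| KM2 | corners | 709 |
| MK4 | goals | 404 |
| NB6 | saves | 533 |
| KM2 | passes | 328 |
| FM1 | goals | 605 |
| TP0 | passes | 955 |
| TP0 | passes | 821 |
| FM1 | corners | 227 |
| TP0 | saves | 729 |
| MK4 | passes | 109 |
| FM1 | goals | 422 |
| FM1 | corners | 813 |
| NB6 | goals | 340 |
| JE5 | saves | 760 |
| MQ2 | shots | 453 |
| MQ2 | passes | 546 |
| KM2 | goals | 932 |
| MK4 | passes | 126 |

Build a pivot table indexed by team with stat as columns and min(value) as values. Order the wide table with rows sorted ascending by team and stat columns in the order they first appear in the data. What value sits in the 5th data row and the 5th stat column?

505

With rows sorted ascending by team, row 5 is team=MQ2. stat columns in first-appearance order: goals, shots, corners, passes, saves; column 5 is saves.
Long rows with team=MQ2, stat=saves: min(676, 505) = 505.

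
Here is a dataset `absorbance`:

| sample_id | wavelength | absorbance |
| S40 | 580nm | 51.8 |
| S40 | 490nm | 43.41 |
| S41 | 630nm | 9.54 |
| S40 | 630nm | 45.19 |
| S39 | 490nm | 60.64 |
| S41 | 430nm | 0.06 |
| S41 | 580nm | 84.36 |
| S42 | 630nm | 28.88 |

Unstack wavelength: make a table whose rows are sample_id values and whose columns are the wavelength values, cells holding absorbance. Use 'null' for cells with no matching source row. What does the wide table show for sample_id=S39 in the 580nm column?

No long-format row has sample_id=S39 and wavelength=580nm, so the cell is null.

null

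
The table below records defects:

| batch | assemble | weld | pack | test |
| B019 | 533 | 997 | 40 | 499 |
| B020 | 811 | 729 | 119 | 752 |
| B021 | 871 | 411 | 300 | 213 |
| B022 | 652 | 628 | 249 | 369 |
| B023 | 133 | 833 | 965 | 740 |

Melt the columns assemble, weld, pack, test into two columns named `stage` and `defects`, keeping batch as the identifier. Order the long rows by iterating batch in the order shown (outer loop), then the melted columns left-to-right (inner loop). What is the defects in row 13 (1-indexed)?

652

20 rows total (5 × 4). Row 13: index ⌊(13-1)/4⌋ = 3 into batch → B022; (13-1) mod 4 = 0 into the melted columns → assemble.
So row 13 is (B022, assemble, 652); defects = 652.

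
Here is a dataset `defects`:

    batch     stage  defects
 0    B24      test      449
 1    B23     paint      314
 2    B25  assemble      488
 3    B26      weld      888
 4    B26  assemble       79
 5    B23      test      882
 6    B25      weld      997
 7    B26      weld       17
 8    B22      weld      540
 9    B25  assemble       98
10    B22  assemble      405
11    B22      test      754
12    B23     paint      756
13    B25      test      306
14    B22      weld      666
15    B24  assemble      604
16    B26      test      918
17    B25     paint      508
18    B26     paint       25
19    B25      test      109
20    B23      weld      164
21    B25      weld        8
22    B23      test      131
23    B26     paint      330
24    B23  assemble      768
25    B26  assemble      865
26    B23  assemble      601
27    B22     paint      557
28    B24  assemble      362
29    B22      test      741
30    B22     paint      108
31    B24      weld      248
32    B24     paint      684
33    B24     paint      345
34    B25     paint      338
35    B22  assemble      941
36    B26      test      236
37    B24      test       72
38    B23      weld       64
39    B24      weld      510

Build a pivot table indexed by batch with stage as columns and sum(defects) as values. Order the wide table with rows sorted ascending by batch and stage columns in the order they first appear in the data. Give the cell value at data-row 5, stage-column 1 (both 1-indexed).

1154

With rows sorted ascending by batch, row 5 is batch=B26. stage columns in first-appearance order: test, paint, assemble, weld; column 1 is test.
Long rows with batch=B26, stage=test: 918 + 236 = 1154.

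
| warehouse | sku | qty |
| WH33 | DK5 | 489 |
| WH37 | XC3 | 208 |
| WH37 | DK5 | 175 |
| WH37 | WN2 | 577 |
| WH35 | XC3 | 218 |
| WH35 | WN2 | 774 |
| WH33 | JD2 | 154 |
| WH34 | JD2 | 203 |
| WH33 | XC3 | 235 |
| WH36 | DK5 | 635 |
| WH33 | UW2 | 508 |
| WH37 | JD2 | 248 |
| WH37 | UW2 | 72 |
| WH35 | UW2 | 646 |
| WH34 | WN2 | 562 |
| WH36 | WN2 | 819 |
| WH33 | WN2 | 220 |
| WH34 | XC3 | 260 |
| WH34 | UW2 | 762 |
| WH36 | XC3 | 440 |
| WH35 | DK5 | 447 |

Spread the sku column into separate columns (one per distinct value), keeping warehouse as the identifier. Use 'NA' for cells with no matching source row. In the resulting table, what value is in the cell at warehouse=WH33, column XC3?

235

The long row with warehouse=WH33, sku=XC3 has qty=235.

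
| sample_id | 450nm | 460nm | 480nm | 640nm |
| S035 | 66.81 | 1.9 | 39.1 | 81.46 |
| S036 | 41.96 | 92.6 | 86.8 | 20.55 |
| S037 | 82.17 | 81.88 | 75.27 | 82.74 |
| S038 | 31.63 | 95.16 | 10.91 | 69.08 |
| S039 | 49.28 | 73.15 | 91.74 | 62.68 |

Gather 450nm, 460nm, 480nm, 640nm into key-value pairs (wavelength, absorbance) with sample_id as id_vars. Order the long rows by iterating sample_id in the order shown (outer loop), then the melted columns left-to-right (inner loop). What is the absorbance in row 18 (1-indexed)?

20 rows total (5 × 4). Row 18: index ⌊(18-1)/4⌋ = 4 into sample_id → S039; (18-1) mod 4 = 1 into the melted columns → 460nm.
So row 18 is (S039, 460nm, 73.15); absorbance = 73.15.

73.15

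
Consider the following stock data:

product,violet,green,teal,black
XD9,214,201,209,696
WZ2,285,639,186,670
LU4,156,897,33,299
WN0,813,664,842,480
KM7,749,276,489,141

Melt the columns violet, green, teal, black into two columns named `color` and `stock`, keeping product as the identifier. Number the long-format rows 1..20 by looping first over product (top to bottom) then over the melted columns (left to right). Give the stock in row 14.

20 rows total (5 × 4). Row 14: index ⌊(14-1)/4⌋ = 3 into product → WN0; (14-1) mod 4 = 1 into the melted columns → green.
So row 14 is (WN0, green, 664); stock = 664.

664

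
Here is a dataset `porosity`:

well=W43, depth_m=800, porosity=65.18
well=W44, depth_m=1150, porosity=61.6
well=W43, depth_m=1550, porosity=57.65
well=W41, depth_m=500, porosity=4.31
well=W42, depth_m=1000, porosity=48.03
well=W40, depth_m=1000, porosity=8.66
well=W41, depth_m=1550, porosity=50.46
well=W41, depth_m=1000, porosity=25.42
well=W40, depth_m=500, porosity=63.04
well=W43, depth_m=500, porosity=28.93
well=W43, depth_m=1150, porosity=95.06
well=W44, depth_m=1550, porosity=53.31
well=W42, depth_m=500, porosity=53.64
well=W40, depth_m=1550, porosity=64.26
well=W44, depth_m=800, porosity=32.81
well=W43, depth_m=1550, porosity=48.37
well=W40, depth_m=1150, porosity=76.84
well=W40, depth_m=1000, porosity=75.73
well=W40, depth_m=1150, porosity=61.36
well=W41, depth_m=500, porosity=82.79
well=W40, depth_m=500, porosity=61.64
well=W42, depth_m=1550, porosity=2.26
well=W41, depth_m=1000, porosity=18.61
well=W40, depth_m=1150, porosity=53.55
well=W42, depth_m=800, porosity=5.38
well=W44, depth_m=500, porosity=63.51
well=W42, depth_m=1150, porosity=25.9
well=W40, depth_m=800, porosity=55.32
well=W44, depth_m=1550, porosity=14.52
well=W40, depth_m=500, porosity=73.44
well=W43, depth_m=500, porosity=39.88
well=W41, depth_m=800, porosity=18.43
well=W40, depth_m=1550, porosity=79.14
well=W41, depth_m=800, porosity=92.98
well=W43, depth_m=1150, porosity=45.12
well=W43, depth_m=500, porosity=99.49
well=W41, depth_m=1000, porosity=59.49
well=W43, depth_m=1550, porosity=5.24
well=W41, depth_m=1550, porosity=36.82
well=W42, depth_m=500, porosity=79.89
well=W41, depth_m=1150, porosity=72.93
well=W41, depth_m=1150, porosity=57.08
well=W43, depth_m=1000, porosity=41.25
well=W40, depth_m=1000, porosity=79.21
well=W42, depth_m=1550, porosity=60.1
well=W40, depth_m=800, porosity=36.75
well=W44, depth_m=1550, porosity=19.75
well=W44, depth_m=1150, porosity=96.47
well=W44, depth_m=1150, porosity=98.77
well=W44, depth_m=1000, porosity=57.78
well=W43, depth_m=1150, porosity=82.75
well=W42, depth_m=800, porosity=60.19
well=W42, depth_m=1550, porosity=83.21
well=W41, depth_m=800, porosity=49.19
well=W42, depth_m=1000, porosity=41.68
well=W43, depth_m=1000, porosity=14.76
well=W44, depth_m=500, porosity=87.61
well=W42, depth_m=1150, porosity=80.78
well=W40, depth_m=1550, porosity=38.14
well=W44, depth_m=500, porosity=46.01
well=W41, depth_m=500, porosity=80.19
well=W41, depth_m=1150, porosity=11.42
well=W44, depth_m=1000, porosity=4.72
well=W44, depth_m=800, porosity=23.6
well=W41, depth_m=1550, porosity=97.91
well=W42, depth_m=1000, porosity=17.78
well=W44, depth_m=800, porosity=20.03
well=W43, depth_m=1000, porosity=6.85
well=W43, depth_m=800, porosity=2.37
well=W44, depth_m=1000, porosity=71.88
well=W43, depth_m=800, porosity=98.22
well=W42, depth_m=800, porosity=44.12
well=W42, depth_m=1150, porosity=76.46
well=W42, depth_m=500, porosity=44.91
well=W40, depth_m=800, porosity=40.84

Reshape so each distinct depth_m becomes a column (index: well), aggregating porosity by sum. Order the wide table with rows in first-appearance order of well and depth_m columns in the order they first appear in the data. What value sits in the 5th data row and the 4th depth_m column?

With rows in first-appearance order of well, row 5 is well=W40. depth_m columns in first-appearance order: 800, 1150, 1550, 500, 1000; column 4 is 500.
Long rows with well=W40, depth_m=500: 63.04 + 61.64 + 73.44 = 198.12.

198.12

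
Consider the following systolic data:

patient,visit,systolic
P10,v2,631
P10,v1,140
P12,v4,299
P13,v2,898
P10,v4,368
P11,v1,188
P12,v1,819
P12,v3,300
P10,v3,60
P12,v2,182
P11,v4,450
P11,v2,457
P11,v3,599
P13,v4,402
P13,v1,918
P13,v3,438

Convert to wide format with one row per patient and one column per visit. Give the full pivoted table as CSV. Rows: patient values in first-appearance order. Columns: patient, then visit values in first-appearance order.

Columns: patient plus the 4 distinct visit values (v2, v1, v4, v3).
For example, row P10 column v2 takes systolic=631 from the long row (P10, v2).

patient,v2,v1,v4,v3
P10,631,140,368,60
P12,182,819,299,300
P13,898,918,402,438
P11,457,188,450,599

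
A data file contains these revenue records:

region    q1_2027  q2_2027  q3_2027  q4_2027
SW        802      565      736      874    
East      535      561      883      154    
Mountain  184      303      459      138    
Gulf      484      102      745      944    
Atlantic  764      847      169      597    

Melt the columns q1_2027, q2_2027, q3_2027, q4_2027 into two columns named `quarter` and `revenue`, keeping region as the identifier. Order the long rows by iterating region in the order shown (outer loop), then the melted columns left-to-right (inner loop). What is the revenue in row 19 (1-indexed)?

169

20 rows total (5 × 4). Row 19: index ⌊(19-1)/4⌋ = 4 into region → Atlantic; (19-1) mod 4 = 2 into the melted columns → q3_2027.
So row 19 is (Atlantic, q3_2027, 169); revenue = 169.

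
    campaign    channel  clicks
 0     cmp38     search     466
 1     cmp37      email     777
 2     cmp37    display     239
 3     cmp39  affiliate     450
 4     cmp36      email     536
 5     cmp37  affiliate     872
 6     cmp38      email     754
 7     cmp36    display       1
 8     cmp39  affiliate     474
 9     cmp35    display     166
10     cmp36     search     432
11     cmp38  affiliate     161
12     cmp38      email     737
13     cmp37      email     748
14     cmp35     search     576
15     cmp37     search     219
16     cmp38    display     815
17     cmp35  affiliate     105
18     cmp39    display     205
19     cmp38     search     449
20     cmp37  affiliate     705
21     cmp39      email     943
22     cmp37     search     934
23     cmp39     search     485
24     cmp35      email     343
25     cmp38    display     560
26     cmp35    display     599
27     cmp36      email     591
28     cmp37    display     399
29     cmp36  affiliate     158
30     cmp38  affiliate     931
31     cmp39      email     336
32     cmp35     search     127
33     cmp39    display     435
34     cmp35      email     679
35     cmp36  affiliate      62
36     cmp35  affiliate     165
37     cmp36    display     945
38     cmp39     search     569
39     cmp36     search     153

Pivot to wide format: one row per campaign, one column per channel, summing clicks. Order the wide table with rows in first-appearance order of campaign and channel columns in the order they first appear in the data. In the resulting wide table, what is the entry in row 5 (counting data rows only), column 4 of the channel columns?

270

With rows in first-appearance order of campaign, row 5 is campaign=cmp35. channel columns in first-appearance order: search, email, display, affiliate; column 4 is affiliate.
Long rows with campaign=cmp35, channel=affiliate: 105 + 165 = 270.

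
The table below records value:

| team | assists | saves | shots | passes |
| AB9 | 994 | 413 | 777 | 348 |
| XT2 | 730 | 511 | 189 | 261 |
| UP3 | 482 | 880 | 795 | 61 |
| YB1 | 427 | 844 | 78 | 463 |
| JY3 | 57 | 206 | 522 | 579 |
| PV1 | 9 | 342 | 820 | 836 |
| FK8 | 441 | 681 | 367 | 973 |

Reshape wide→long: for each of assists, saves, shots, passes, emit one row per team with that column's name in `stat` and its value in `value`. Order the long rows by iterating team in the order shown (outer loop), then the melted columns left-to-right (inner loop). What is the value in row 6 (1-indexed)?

28 rows total (7 × 4). Row 6: index ⌊(6-1)/4⌋ = 1 into team → XT2; (6-1) mod 4 = 1 into the melted columns → saves.
So row 6 is (XT2, saves, 511); value = 511.

511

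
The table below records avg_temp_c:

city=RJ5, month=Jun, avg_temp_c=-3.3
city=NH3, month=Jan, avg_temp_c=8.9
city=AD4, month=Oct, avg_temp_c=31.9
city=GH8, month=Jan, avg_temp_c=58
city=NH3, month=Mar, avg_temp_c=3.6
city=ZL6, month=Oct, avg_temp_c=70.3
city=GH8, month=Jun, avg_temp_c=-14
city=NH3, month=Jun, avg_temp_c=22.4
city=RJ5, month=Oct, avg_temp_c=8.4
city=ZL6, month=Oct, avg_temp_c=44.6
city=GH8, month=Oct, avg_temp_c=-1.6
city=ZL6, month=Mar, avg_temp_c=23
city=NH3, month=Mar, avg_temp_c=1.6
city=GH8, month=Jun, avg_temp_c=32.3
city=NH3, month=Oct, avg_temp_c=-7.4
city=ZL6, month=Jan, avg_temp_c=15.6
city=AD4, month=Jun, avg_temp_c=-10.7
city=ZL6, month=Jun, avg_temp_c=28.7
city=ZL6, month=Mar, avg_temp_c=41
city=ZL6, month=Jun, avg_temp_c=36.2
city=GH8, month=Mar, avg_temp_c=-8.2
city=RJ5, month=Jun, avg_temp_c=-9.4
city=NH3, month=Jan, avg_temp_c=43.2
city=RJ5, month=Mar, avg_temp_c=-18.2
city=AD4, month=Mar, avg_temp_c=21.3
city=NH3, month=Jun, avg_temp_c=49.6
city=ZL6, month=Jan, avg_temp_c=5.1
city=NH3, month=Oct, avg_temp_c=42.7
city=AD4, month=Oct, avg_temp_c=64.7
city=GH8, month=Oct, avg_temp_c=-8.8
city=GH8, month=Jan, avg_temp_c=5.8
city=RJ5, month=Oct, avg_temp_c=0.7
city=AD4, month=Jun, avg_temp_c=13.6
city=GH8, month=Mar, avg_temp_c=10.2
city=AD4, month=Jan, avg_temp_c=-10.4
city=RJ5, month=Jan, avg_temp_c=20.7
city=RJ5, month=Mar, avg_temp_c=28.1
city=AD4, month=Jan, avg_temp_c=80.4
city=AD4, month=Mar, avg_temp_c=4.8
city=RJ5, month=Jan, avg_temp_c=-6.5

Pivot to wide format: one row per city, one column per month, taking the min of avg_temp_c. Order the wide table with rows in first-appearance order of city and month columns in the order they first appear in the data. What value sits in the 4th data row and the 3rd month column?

With rows in first-appearance order of city, row 4 is city=GH8. month columns in first-appearance order: Jun, Jan, Oct, Mar; column 3 is Oct.
Long rows with city=GH8, month=Oct: min(-1.6, -8.8) = -8.8.

-8.8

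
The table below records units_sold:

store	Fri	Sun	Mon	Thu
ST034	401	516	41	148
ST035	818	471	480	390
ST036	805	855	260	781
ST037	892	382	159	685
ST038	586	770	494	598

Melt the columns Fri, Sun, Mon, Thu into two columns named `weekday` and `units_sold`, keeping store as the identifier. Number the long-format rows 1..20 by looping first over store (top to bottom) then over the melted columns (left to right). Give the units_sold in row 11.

20 rows total (5 × 4). Row 11: index ⌊(11-1)/4⌋ = 2 into store → ST036; (11-1) mod 4 = 2 into the melted columns → Mon.
So row 11 is (ST036, Mon, 260); units_sold = 260.

260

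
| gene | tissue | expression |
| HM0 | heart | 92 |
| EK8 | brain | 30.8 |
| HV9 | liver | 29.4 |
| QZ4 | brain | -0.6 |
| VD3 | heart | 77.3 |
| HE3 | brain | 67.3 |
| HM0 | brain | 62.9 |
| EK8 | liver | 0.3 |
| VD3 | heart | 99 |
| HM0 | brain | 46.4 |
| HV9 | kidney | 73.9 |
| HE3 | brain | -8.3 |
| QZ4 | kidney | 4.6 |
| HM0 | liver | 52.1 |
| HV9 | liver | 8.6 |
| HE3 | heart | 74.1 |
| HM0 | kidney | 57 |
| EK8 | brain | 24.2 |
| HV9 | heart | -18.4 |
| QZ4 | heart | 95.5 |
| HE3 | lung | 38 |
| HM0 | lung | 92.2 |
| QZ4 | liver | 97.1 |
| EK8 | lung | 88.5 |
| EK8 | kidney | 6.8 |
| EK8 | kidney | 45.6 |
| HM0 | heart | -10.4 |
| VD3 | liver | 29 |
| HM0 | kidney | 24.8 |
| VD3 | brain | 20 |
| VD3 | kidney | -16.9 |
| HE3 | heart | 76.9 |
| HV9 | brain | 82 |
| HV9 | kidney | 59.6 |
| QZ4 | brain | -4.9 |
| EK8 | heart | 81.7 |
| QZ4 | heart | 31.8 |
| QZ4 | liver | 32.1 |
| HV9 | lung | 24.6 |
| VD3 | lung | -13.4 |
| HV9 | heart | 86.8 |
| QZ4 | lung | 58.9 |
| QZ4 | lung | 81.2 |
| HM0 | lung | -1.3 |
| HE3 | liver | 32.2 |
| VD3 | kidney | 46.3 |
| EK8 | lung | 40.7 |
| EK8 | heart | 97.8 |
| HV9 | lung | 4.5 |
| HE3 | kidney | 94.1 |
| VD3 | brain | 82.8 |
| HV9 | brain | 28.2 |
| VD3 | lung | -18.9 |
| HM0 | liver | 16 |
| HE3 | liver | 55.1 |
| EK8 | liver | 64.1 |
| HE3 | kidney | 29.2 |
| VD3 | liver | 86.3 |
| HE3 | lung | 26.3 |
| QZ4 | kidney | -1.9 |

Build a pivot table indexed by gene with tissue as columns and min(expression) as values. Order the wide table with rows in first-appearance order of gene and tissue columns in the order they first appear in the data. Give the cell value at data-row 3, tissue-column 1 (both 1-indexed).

With rows in first-appearance order of gene, row 3 is gene=HV9. tissue columns in first-appearance order: heart, brain, liver, kidney, lung; column 1 is heart.
Long rows with gene=HV9, tissue=heart: min(-18.4, 86.8) = -18.4.

-18.4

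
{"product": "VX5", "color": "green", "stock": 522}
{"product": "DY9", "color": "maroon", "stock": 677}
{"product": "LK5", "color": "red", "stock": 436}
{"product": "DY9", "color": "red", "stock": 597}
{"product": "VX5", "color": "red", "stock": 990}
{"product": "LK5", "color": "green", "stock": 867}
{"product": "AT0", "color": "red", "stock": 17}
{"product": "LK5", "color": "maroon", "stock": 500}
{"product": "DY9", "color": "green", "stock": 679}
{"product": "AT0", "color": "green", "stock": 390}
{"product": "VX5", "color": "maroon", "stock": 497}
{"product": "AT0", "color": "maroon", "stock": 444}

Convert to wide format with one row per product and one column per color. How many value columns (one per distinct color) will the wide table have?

3

3 distinct color values: red, maroon, green.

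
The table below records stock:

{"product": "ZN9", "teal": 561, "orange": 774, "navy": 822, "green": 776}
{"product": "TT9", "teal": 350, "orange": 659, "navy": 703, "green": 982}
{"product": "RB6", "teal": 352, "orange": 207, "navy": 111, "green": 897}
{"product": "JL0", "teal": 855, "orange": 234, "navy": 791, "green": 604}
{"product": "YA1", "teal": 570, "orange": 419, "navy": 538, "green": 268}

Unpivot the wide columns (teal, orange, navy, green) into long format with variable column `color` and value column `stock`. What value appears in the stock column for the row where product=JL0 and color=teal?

855

Unpivoting turns each (product, wide-column) pair into one long row.
The wide cell at row JL0, column teal holds 855, so the long row (JL0, teal) has stock=855.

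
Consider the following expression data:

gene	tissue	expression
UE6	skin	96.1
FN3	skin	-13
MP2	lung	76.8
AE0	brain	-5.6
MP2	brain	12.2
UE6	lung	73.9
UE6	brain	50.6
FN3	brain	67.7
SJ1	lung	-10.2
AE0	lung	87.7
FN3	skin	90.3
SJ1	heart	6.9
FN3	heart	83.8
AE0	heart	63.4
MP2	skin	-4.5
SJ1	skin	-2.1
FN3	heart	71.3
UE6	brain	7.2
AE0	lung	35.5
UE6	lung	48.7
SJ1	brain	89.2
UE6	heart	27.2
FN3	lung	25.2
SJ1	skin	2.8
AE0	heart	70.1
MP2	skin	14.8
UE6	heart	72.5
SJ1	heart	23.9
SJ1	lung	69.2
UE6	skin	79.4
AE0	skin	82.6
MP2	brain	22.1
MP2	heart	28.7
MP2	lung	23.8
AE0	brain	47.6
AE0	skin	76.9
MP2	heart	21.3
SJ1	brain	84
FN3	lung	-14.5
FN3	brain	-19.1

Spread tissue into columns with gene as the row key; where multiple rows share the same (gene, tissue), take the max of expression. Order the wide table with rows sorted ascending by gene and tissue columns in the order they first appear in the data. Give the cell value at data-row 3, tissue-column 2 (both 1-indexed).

76.8

With rows sorted ascending by gene, row 3 is gene=MP2. tissue columns in first-appearance order: skin, lung, brain, heart; column 2 is lung.
Long rows with gene=MP2, tissue=lung: max(76.8, 23.8) = 76.8.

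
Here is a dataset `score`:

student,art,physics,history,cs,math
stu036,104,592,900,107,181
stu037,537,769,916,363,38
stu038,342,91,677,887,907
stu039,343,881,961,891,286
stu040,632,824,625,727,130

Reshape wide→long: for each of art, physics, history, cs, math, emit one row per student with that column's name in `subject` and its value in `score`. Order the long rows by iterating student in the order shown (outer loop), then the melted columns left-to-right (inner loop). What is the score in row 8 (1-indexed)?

25 rows total (5 × 5). Row 8: index ⌊(8-1)/5⌋ = 1 into student → stu037; (8-1) mod 5 = 2 into the melted columns → history.
So row 8 is (stu037, history, 916); score = 916.

916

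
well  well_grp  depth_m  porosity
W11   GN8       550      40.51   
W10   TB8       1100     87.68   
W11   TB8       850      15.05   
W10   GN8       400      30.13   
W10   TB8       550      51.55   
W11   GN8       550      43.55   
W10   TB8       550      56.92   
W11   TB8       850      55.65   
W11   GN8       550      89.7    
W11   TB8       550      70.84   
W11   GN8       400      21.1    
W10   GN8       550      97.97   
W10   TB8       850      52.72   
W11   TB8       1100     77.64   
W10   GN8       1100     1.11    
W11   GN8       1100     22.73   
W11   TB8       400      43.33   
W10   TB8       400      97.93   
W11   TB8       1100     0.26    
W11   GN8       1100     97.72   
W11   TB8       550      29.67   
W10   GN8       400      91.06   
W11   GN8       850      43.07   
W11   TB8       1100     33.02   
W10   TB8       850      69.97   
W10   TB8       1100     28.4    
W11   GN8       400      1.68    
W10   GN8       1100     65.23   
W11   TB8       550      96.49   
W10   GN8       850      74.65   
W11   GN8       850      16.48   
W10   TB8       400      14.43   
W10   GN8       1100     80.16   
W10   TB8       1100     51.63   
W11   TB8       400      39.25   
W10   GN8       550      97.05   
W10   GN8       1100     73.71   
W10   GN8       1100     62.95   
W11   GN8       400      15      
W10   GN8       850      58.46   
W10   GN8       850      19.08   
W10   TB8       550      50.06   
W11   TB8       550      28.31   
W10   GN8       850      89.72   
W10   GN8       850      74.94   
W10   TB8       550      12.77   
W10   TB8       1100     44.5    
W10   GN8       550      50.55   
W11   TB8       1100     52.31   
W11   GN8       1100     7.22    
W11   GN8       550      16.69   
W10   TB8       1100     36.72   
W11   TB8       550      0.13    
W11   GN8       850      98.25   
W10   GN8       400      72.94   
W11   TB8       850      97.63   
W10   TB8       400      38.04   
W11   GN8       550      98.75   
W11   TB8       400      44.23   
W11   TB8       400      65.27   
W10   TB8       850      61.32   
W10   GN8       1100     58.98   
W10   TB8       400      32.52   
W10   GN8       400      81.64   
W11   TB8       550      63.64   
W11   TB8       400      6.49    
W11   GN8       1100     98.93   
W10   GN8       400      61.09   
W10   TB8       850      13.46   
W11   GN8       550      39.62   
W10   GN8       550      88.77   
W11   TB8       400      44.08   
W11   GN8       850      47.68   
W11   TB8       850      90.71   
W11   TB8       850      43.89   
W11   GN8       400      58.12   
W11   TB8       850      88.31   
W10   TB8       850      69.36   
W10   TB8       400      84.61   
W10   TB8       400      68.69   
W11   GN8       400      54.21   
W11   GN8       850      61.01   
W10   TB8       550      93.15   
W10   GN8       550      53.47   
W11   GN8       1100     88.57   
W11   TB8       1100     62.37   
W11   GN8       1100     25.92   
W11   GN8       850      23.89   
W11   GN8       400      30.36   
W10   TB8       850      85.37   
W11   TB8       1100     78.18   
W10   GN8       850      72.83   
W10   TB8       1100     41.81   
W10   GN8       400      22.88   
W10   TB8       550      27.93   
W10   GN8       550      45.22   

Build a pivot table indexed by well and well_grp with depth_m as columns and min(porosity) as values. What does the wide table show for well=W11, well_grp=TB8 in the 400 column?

6.49

Rows with well=W11, well_grp=TB8 and depth_m=400: porosity values are 43.33, 39.25, 44.23, 65.27, 6.49, 44.08.
min(43.33, 39.25, 44.23, 65.27, 6.49, 44.08) = 6.49.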